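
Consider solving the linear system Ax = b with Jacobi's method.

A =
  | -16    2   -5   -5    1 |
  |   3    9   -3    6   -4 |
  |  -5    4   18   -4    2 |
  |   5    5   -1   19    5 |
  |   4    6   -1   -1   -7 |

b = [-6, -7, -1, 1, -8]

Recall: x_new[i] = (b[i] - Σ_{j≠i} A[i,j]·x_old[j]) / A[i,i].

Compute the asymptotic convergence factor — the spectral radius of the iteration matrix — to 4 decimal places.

Let D = diag(-16, 9, 18, 19, -7); L, U the strict triangles.
Jacobi: T = -D⁻¹(L+U), T[4,1] = -(6)/(-7) = +0.8571; T[4,4] = 0.
  T[0,:] = [+0.0000  +0.1250  -0.3125  -0.3125  +0.0625]
  T[1,:] = [-0.3333  +0.0000  +0.3333  -0.6667  +0.4444]
  T[2,:] = [+0.2778  -0.2222  +0.0000  +0.2222  -0.1111]
  T[3,:] = [-0.2632  -0.2632  +0.0526  +0.0000  -0.2632]
  T[4,:] = [+0.5714  +0.8571  -0.1429  -0.1429  +0.0000]
|λ(T)| sorted: 0.9361, 0.5057, 0.5057, 0.3211, 0.3211.
ρ(T) = max|λ| = 0.9361; 0.9361 < 1 ⇒ converges.

0.9361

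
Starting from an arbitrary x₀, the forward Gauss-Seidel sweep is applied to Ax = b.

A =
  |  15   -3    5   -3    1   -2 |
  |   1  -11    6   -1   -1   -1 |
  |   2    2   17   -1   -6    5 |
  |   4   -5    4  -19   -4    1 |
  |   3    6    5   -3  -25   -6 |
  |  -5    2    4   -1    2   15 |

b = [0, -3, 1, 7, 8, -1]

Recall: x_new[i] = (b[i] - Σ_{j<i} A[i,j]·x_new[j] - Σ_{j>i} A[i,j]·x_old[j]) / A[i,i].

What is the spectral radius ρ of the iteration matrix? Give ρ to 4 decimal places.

Diagonal D = diag(15, -11, 17, -19, -25, 15); L, U strict lower/upper.
GS T = -(D+L)⁻¹U: row 0 first, T[0,5] = -(-2)/(15) = +0.1333; later rows by forward substitution.
  T[0,:] = [+0.0000, +0.2000, -0.3333, +0.2000, -0.0667, +0.1333]
  T[1,:] = [+0.0000, +0.0182, +0.5152, -0.0727, -0.0970, -0.0788]
  T[2,:] = [+0.0000, -0.0257, -0.0214, +0.0439, +0.3722, -0.3005]
  T[3,:] = [+0.0000, +0.0319, -0.2102, +0.0705, -0.1207, +0.0382]
  T[4,:] = [+0.0000, +0.0194, +0.1046, +0.0069, +0.0576, -0.3076]
  T[5,:] = [+0.0000, +0.0706, -0.2021, +0.0685, -0.1243, +0.1786]
|λ(T)| sorted: 0.5020, 0.2300, 0.2300, 0.0638, 0.0638, 0.0000.
spectral radius ρ = 0.5020; 0.5020 < 1 ⇒ converges.

0.5020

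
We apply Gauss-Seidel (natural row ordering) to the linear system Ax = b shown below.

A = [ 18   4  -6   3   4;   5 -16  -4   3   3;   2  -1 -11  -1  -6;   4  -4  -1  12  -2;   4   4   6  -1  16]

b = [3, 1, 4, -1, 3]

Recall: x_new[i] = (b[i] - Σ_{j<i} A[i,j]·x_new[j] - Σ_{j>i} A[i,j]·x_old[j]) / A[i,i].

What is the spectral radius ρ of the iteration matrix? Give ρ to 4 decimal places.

0.5479

A = D + L + U where D = diag(18, -16, -11, 12, 16).
Gauss-Seidel: T = -(D+L)⁻¹U, row 0 first, T[0,1] = -(4)/(18) = -0.2222; later rows by forward substitution.
  T[0,:] = [+0.0000  -0.2222  +0.3333  -0.1667  -0.2222]
  T[1,:] = [+0.0000  -0.0694  -0.1458  +0.1354  +0.1181]
  T[2,:] = [+0.0000  -0.0341  +0.0739  -0.1335  -0.5966]
  T[3,:] = [+0.0000  +0.0481  -0.1536  +0.0896  +0.2304]
  T[4,:] = [+0.0000  +0.0887  -0.0842  +0.0635  +0.2642]
moduli |λ_i(T)| = 0.5479, 0.1074, 0.1074, 0.0333, 0.0000.
ρ(T) = max|λ| = 0.5479; 0.5479 < 1 ⇒ converges.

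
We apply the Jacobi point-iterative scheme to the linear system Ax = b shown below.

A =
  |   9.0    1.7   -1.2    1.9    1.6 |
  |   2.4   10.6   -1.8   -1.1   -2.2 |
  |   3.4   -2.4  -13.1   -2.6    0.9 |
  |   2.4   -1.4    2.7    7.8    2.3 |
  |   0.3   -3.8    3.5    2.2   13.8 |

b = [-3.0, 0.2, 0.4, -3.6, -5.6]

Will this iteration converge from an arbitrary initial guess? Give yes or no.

yes

Write A = D+L+U with D = diag(9, 10.6, -13.1, 7.8, 13.8).
Jacobi: T = -D⁻¹(L+U), T[4,1] = -(-3.8)/(13.8) = +0.2754; T[4,4] = 0.
  T[0,:] = [+0.0000 -0.1889 +0.1333 -0.2111 -0.1778]
  T[1,:] = [-0.2264 +0.0000 +0.1698 +0.1038 +0.2075]
  T[2,:] = [+0.2595 -0.1832 +0.0000 -0.1985 +0.0687]
  T[3,:] = [-0.3077 +0.1795 -0.3462 +0.0000 -0.2949]
  T[4,:] = [-0.0217 +0.2754 -0.2536 -0.1594 +0.0000]
|roots of det(T-λI)|: 0.5416, 0.2996, 0.2996, 0.2642, 0.2158.
ρ(T) = max|λ| = 0.5416; 0.5416 < 1: convergent.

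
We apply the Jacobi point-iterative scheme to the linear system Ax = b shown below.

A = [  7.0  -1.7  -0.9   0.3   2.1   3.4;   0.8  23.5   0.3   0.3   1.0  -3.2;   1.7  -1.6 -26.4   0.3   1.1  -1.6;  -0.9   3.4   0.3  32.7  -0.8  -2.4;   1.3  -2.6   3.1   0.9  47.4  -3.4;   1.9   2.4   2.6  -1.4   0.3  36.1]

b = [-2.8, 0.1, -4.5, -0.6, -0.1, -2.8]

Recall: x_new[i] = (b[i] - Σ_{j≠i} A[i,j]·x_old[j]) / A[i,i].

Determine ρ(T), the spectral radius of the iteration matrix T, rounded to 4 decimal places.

Diagonal D = diag(7, 23.5, -26.4, 32.7, 47.4, 36.1); L, U strict lower/upper.
Jacobi: T = -D⁻¹(L+U), T[1,5] = -(-3.2)/(23.5) = +0.1362; T[1,1] = 0.
  T[0,:] = [+0.0000, +0.2429, +0.1286, -0.0429, -0.3000, -0.4857]
  T[1,:] = [-0.0340, +0.0000, -0.0128, -0.0128, -0.0426, +0.1362]
  T[2,:] = [+0.0644, -0.0606, +0.0000, +0.0114, +0.0417, -0.0606]
  T[3,:] = [+0.0275, -0.1040, -0.0092, +0.0000, +0.0245, +0.0734]
  T[4,:] = [-0.0274, +0.0549, -0.0654, -0.0190, +0.0000, +0.0717]
  T[5,:] = [-0.0526, -0.0665, -0.0720, +0.0388, -0.0083, +0.0000]
eigenvalue magnitudes: 0.2179, 0.1451, 0.0993, 0.0993, 0.0605, 0.0255.
ρ(T) = max|λ| = 0.2179; 0.2179 < 1, so it converges for any x₀.

0.2179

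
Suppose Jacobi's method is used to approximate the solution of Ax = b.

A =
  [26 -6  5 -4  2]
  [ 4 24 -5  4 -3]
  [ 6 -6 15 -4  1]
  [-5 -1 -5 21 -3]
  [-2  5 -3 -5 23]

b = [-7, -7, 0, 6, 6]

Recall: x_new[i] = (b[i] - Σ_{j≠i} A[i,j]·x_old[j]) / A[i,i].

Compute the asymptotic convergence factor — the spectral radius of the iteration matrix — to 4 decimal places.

Write A = D+L+U with D = diag(26, 24, 15, 21, 23).
Jacobi T = -D⁻¹(L+U): T[3,4] = -(-3)/(21) = +0.1429; T[3,3] = 0.
  T[0,:] = [+0.0000, +0.2308, -0.1923, +0.1538, -0.0769]
  T[1,:] = [-0.1667, +0.0000, +0.2083, -0.1667, +0.1250]
  T[2,:] = [-0.4000, +0.4000, +0.0000, +0.2667, -0.0667]
  T[3,:] = [+0.2381, +0.0476, +0.2381, +0.0000, +0.1429]
  T[4,:] = [+0.0870, -0.2174, +0.1304, +0.2174, +0.0000]
|roots of det(T-λI)|: 0.5429, 0.3699, 0.1516, 0.1516, 0.1332.
ρ = 0.5429; 0.5429 < 1 ⇒ converges.

0.5429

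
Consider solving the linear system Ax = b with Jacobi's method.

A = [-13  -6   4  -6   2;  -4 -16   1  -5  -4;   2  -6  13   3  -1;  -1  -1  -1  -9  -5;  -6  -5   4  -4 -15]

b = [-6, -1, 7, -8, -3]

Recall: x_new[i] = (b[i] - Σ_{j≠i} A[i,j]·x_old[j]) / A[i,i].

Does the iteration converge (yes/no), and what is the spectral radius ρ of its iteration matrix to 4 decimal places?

yes, ρ = 0.8586

Write A = D+L+U with D = diag(-13, -16, 13, -9, -15).
T_J = -D⁻¹(L+U): T[3,4] = -(-5)/(-9) = -0.5556; T[3,3] = 0.
  T[0,:] = [+0.0000 -0.4615 +0.3077 -0.4615 +0.1538]
  T[1,:] = [-0.2500 +0.0000 +0.0625 -0.3125 -0.2500]
  T[2,:] = [-0.1538 +0.4615 +0.0000 -0.2308 +0.0769]
  T[3,:] = [-0.1111 -0.1111 -0.1111 +0.0000 -0.5556]
  T[4,:] = [-0.4000 -0.3333 +0.2667 -0.2667 +0.0000]
eigenvalue magnitudes: 0.8586, 0.4663, 0.4663, 0.1319, 0.0360.
ρ(T) = max|λ| = 0.8586; 0.8586 < 1: convergent.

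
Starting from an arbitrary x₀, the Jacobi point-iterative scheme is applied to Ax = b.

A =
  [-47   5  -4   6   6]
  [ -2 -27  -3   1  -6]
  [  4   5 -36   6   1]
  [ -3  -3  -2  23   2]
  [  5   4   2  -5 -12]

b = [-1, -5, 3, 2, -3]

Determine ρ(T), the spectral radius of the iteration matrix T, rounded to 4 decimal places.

Split A = D + L + U, D = diag(-47, -27, -36, 23, -12).
Jacobi T = -D⁻¹(L+U): T[0,4] = -(6)/(-47) = +0.1277; T[0,0] = 0.
  T[0,:] = [+0.0000 +0.1064 -0.0851 +0.1277 +0.1277]
  T[1,:] = [-0.0741 +0.0000 -0.1111 +0.0370 -0.2222]
  T[2,:] = [+0.1111 +0.1389 +0.0000 +0.1667 +0.0278]
  T[3,:] = [+0.1304 +0.1304 +0.0870 +0.0000 -0.0870]
  T[4,:] = [+0.4167 +0.3333 +0.1667 -0.4167 +0.0000]
|eigenvalues of T|: 0.3543, 0.2809, 0.2809, 0.1935, 0.0385.
spectral radius ρ = 0.3543; 0.3543 < 1 ⇒ converges.

0.3543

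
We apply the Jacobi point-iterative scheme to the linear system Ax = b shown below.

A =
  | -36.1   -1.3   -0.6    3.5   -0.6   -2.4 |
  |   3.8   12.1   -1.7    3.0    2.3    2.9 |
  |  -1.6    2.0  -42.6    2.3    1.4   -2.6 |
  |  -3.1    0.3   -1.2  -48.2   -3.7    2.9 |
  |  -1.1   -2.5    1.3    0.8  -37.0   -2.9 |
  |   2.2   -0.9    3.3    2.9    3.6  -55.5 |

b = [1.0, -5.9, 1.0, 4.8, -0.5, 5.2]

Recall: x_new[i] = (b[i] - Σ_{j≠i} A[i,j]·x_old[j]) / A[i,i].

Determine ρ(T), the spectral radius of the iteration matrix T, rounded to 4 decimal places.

Split A = D + L + U, D = diag(-36.1, 12.1, -42.6, -48.2, -37, -55.5).
Jacobi T = -D⁻¹(L+U): T[1,3] = -(3)/(12.1) = -0.2479; T[1,1] = 0.
  T[0,:] = [+0.0000  -0.0360  -0.0166  +0.0970  -0.0166  -0.0665]
  T[1,:] = [-0.3140  +0.0000  +0.1405  -0.2479  -0.1901  -0.2397]
  T[2,:] = [-0.0376  +0.0469  +0.0000  +0.0540  +0.0329  -0.0610]
  T[3,:] = [-0.0643  +0.0062  -0.0249  +0.0000  -0.0768  +0.0602]
  T[4,:] = [-0.0297  -0.0676  +0.0351  +0.0216  +0.0000  -0.0784]
  T[5,:] = [+0.0396  -0.0162  +0.0595  +0.0523  +0.0649  +0.0000]
|roots of det(T-λI)|: 0.1927, 0.1244, 0.1244, 0.1195, 0.1003, 0.0362.
spectral radius ρ = 0.1927; 0.1927 < 1: convergent.

0.1927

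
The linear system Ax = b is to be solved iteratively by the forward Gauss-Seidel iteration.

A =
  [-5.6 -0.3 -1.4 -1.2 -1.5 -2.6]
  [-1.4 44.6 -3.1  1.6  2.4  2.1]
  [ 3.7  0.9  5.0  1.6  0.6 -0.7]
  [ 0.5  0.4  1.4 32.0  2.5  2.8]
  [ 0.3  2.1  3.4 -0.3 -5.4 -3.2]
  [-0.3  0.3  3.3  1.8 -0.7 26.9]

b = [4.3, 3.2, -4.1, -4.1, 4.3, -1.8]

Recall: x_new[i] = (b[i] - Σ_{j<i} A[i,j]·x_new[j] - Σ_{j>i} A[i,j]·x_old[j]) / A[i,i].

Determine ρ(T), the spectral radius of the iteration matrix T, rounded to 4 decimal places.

0.2429

Let D = diag(-5.6, 44.6, 5, 32, -5.4, 26.9); L, U the strict triangles.
Gauss-Seidel: T = -(D+L)⁻¹U, row 0 first, T[0,5] = -(-2.6)/(-5.6) = -0.4643; later rows by forward substitution.
  T[0,:] = [+0.0000, -0.0536, -0.2500, -0.2143, -0.2679, -0.4643]
  T[1,:] = [+0.0000, -0.0017, +0.0617, -0.0426, -0.0622, -0.0617]
  T[2,:] = [+0.0000, +0.0399, +0.1739, -0.1538, +0.0894, +0.4947]
  T[3,:] = [+0.0000, -0.0009, -0.0045, +0.0106, -0.0771, -0.1011]
  T[4,:] = [+0.0000, +0.0216, +0.1198, -0.1259, +0.0215, -0.3253]
  T[5,:] = [+0.0000, -0.0049, -0.0214, +0.0130, -0.0075, -0.0669]
eigenvalue magnitudes: 0.2429, 0.0828, 0.0478, 0.0478, 0.0134, 0.0000.
ρ = 0.2429; 0.2429 < 1, so it converges for any x₀.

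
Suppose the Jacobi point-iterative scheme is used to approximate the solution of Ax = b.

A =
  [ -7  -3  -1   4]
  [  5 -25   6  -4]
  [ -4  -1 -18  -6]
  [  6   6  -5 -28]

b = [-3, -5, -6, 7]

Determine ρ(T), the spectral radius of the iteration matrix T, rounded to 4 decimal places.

0.5280

Write A = D+L+U with D = diag(-7, -25, -18, -28).
Jacobi T = -D⁻¹(L+U): T[2,0] = -(-4)/(-18) = -0.2222; T[2,2] = 0.
  T[0,:] = [+0.0000 -0.4286 -0.1429 +0.5714]
  T[1,:] = [+0.2000 +0.0000 +0.2400 -0.1600]
  T[2,:] = [-0.2222 -0.0556 +0.0000 -0.3333]
  T[3,:] = [+0.2143 +0.2143 -0.1786 +0.0000]
eigenvalue magnitudes: 0.5280, 0.3638, 0.3638, 0.2041.
spectral radius ρ = 0.5280; 0.5280 < 1, so it converges for any x₀.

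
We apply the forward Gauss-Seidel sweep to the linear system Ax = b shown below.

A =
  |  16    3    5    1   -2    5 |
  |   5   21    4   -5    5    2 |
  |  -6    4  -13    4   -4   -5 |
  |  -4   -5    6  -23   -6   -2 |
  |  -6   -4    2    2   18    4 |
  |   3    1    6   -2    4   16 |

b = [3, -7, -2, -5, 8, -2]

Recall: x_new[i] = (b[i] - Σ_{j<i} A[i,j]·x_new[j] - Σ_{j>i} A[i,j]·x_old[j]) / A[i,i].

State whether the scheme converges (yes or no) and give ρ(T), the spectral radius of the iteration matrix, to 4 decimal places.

Let D = diag(16, 21, -13, -23, 18, 16); L, U the strict triangles.
GS T = -(D+L)⁻¹U: row 0 first, T[0,2] = -(5)/(16) = -0.3125; later rows by forward substitution.
  T[0,:] = [+0.0000  -0.1875  -0.3125  -0.0625  +0.1250  -0.3125]
  T[1,:] = [+0.0000  +0.0446  -0.1161  +0.2530  -0.2679  -0.0208]
  T[2,:] = [+0.0000  +0.1003  +0.1085  +0.4144  -0.4478  -0.2468]
  T[3,:] = [+0.0000  +0.0491  +0.1079  +0.0640  -0.3412  -0.0925]
  T[4,:] = [+0.0000  -0.0692  -0.1540  -0.0178  +0.0698  -0.2933]
  T[5,:] = [+0.0000  +0.0182  +0.0771  -0.1470  +0.1011  +0.2142]
|eigenvalues of T|: 0.5225, 0.1339, 0.1205, 0.1205, 0.1176, 0.0000.
ρ(T) = max|λ| = 0.5225; 0.5225 < 1, so it converges for any x₀.

yes, ρ = 0.5225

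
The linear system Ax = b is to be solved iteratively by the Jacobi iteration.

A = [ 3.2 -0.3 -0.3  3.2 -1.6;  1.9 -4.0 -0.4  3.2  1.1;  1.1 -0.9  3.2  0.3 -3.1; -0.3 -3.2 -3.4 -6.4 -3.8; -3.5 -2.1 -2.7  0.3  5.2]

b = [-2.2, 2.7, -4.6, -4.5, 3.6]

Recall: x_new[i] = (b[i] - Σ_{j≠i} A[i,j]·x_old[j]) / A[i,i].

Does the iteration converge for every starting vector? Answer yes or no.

no

Split A = D + L + U, D = diag(3.2, -4, 3.2, -6.4, 5.2).
Jacobi: T = -D⁻¹(L+U), T[1,4] = -(1.1)/(-4) = +0.2750; T[1,1] = 0.
  T[0,:] = [+0.0000, +0.0938, +0.0938, -1.0000, +0.5000]
  T[1,:] = [+0.4750, +0.0000, -0.1000, +0.8000, +0.2750]
  T[2,:] = [-0.3438, +0.2812, +0.0000, -0.0938, +0.9688]
  T[3,:] = [-0.0469, -0.5000, -0.5312, +0.0000, -0.5938]
  T[4,:] = [+0.6731, +0.4038, +0.5192, -0.0577, +0.0000]
|λ(T)| sorted: 1.1800, 0.9653, 0.7127, 0.7127, 0.1001.
spectral radius ρ = 1.1800; 1.1800 > 1 ⇒ diverges.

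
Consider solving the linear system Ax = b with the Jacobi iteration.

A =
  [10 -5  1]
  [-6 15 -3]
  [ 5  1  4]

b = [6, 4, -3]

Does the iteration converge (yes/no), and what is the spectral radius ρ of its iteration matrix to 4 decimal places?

Let D = diag(10, 15, 4); L, U the strict triangles.
T_J = -D⁻¹(L+U): T[2,0] = -(5)/(4) = -1.2500; T[2,2] = 0.
  T[0,:] = [+0.0000, +0.5000, -0.1000]
  T[1,:] = [+0.4000, +0.0000, +0.2000]
  T[2,:] = [-1.2500, -0.2500, +0.0000]
|eigenvalues of T|: 0.6686, 0.4147, 0.4147.
ρ = 0.6686; 0.6686 < 1 ⇒ converges.

yes, ρ = 0.6686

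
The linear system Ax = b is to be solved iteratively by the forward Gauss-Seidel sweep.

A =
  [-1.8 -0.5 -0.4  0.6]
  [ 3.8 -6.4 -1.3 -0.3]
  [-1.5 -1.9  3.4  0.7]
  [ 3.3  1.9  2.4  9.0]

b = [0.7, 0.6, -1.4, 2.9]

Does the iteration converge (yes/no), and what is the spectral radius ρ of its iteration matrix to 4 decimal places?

A = D + L + U where D = diag(-1.8, -6.4, 3.4, 9).
GS T = -(D+L)⁻¹U: row 0 first, T[0,3] = -(0.6)/(-1.8) = +0.3333; later rows by forward substitution.
  T[0,:] = [+0.0000  -0.2778  -0.2222  +0.3333]
  T[1,:] = [+0.0000  -0.1649  -0.3351  +0.1510]
  T[2,:] = [+0.0000  -0.2147  -0.2853  +0.0256]
  T[3,:] = [+0.0000  +0.1939  +0.2283  -0.1609]
eigenvalue magnitudes: 0.5768, 0.1048, 0.0705, 0.0000.
ρ = 0.5768; 0.5768 < 1: convergent.

yes, ρ = 0.5768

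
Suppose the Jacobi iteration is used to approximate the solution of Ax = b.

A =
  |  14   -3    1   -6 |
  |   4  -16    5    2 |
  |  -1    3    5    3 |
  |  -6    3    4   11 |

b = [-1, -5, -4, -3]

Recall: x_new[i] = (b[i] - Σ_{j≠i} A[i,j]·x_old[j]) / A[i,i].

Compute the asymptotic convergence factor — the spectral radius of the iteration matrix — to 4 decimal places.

Write A = D+L+U with D = diag(14, -16, 5, 11).
Jacobi: T = -D⁻¹(L+U), T[1,0] = -(4)/(-16) = +0.2500; T[1,1] = 0.
  T[0,:] = [+0.0000, +0.2143, -0.0714, +0.4286]
  T[1,:] = [+0.2500, +0.0000, +0.3125, +0.1250]
  T[2,:] = [+0.2000, -0.6000, +0.0000, -0.6000]
  T[3,:] = [+0.5455, -0.2727, -0.3636, +0.0000]
moduli |λ_i(T)| = 0.6661, 0.4568, 0.2801, 0.2801.
spectral radius ρ = 0.6661; 0.6661 < 1 ⇒ converges.

0.6661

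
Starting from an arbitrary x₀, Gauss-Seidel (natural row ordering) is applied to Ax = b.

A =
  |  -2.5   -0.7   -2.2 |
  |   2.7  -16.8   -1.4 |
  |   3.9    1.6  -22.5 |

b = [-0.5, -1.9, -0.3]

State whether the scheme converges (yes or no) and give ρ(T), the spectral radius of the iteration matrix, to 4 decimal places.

yes, ρ = 0.2310

Split A = D + L + U, D = diag(-2.5, -16.8, -22.5).
T_GS = -(D+L)⁻¹U: row 0 first, T[0,1] = -(-0.7)/(-2.5) = -0.2800; later rows by forward substitution.
  T[0,:] = [+0.0000  -0.2800  -0.8800]
  T[1,:] = [+0.0000  -0.0450  -0.2248]
  T[2,:] = [+0.0000  -0.0517  -0.1685]
eigenvalue magnitudes: 0.2310, 0.0175, 0.0000.
spectral radius ρ = 0.2310; 0.2310 < 1 ⇒ converges.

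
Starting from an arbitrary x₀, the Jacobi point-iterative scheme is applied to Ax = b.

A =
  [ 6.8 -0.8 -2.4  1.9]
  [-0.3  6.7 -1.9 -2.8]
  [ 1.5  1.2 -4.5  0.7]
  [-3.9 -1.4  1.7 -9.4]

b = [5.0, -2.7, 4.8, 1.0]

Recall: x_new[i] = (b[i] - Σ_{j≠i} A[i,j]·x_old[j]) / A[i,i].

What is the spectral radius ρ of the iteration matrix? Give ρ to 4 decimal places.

0.5344

Split A = D + L + U, D = diag(6.8, 6.7, -4.5, -9.4).
Jacobi T = -D⁻¹(L+U): T[3,1] = -(-1.4)/(-9.4) = -0.1489; T[3,3] = 0.
  T[0,:] = [+0.0000  +0.1176  +0.3529  -0.2794]
  T[1,:] = [+0.0448  +0.0000  +0.2836  +0.4179]
  T[2,:] = [+0.3333  +0.2667  +0.0000  +0.1556]
  T[3,:] = [-0.4149  -0.1489  +0.1809  +0.0000]
eigenvalue magnitudes: 0.5344, 0.3753, 0.3753, 0.1878.
spectral radius ρ = 0.5344; 0.5344 < 1 ⇒ converges.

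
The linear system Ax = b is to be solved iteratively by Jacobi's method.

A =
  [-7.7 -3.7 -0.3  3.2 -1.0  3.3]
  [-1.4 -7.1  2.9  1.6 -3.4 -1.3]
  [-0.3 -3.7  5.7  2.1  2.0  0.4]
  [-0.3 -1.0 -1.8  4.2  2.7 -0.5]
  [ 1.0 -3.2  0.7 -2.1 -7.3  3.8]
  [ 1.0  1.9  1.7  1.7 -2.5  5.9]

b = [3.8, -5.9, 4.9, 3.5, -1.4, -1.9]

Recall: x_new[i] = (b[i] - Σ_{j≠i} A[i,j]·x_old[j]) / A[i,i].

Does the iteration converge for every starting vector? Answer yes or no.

no

Write A = D+L+U with D = diag(-7.7, -7.1, 5.7, 4.2, -7.3, 5.9).
Jacobi T = -D⁻¹(L+U): T[5,3] = -(1.7)/(5.9) = -0.2881; T[5,5] = 0.
  T[0,:] = [+0.0000, -0.4805, -0.0390, +0.4156, -0.1299, +0.4286]
  T[1,:] = [-0.1972, +0.0000, +0.4085, +0.2254, -0.4789, -0.1831]
  T[2,:] = [+0.0526, +0.6491, +0.0000, -0.3684, -0.3509, -0.0702]
  T[3,:] = [+0.0714, +0.2381, +0.4286, +0.0000, -0.6429, +0.1190]
  T[4,:] = [+0.1370, -0.4384, +0.0959, -0.2877, +0.0000, +0.5205]
  T[5,:] = [-0.1695, -0.3220, -0.2881, -0.2881, +0.4237, +0.0000]
eigenvalue magnitudes: 1.1715, 0.4244, 0.3919, 0.3919, 0.1228, 0.0090.
ρ(T) = max|λ| = 1.1715; 1.1715 > 1: divergent.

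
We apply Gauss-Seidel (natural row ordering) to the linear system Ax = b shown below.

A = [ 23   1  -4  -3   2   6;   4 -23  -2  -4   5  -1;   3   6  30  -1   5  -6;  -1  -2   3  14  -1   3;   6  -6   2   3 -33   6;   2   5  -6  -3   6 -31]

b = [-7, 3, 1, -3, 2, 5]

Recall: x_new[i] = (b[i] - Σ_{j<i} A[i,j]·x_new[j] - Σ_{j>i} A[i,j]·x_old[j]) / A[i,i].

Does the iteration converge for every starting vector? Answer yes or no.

Let D = diag(23, -23, 30, 14, -33, -31); L, U the strict triangles.
Gauss-Seidel: T = -(D+L)⁻¹U, row 0 first, T[0,3] = -(-3)/(23) = +0.1304; later rows by forward substitution.
  T[0,:] = [+0.0000 -0.0435 +0.1739 +0.1304 -0.0870 -0.2609]
  T[1,:] = [+0.0000 -0.0076 -0.0567 -0.1512 +0.2023 -0.0888]
  T[2,:] = [+0.0000 +0.0059 -0.0060 +0.0505 -0.1984 +0.2439]
  T[3,:] = [+0.0000 -0.0054 +0.0056 -0.0231 +0.1366 -0.2979]
  T[4,:] = [+0.0000 -0.0067 +0.0421 +0.0522 -0.0522 +0.1382]
  T[5,:] = [+0.0000 -0.0059 +0.0108 -0.0134 +0.0421 -0.0228]
moduli |λ_i(T)| = 0.1715, 0.0526, 0.0526, 0.0284, 0.0078, 0.0000.
ρ(T) = max|λ| = 0.1715; 0.1715 < 1: convergent.

yes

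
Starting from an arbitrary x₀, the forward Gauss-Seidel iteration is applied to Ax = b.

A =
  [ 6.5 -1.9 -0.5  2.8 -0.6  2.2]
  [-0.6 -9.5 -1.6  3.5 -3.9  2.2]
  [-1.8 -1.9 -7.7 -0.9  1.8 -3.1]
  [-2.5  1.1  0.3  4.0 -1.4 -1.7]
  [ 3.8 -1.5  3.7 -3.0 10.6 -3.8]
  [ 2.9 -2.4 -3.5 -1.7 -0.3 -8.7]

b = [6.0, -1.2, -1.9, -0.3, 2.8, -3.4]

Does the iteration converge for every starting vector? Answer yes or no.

Split A = D + L + U, D = diag(6.5, -9.5, -7.7, 4, 10.6, -8.7).
GS T = -(D+L)⁻¹U: row 0 first, T[0,3] = -(2.8)/(6.5) = -0.4308; later rows by forward substitution.
  T[0,:] = [+0.0000 +0.2923 +0.0769 -0.4308 +0.0923 -0.3385]
  T[1,:] = [+0.0000 -0.0185 -0.1733 +0.3956 -0.4164 +0.2530]
  T[2,:] = [+0.0000 -0.0638 +0.0248 -0.1138 +0.3149 -0.3859]
  T[3,:] = [+0.0000 +0.1926 +0.0939 -0.3695 +0.4986 +0.1728]
  T[4,:] = [+0.0000 -0.0306 -0.0342 +0.1456 -0.0608 +0.6992]
  T[5,:] = [+0.0000 +0.0916 +0.0463 -0.1398 -0.0764 -0.0852]
|eigenvalues of T|: 0.7098, 0.3364, 0.3364, 0.1555, 0.0193, 0.0000.
ρ(T) = max|λ| = 0.7098; 0.7098 < 1, so it converges for any x₀.

yes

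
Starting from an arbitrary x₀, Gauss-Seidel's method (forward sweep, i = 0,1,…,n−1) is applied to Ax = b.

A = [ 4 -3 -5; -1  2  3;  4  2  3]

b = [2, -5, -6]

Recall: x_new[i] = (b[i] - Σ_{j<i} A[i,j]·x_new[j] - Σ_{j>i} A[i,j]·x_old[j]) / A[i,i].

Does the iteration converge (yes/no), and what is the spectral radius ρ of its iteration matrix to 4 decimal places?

Write A = D+L+U with D = diag(4, 2, 3).
T_GS = -(D+L)⁻¹U: row 0 first, T[0,2] = -(-5)/(4) = +1.2500; later rows by forward substitution.
  T[0,:] = [+0.0000 +0.7500 +1.2500]
  T[1,:] = [+0.0000 +0.3750 -0.8750]
  T[2,:] = [+0.0000 -1.2500 -1.0833]
eigenvalue magnitudes: 1.6291, 0.9208, 0.0000.
ρ = 1.6291; 1.6291 > 1, so it fails to converge.

no, ρ = 1.6291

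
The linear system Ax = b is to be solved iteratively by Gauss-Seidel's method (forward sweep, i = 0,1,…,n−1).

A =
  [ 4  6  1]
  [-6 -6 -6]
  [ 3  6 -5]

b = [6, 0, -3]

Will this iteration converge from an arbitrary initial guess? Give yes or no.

no

Write A = D+L+U with D = diag(4, -6, -5).
Gauss-Seidel: T = -(D+L)⁻¹U, row 0 first, T[0,1] = -(6)/(4) = -1.5000; later rows by forward substitution.
  T[0,:] = [+0.0000  -1.5000  -0.2500]
  T[1,:] = [+0.0000  +1.5000  -0.7500]
  T[2,:] = [+0.0000  +0.9000  -1.0500]
eigenvalue magnitudes: 1.2000, 0.7500, 0.0000.
spectral radius ρ = 1.2000; 1.2000 > 1: divergent.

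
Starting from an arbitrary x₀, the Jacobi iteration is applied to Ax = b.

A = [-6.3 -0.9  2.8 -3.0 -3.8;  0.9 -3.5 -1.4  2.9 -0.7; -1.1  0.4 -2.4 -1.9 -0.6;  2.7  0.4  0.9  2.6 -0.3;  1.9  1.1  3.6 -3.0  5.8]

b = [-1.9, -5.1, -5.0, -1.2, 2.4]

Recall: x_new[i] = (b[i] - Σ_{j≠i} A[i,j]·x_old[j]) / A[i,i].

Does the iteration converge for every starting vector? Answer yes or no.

A = D + L + U where D = diag(-6.3, -3.5, -2.4, 2.6, 5.8).
Jacobi: T = -D⁻¹(L+U), T[2,1] = -(0.4)/(-2.4) = +0.1667; T[2,2] = 0.
  T[0,:] = [+0.0000 -0.1429 +0.4444 -0.4762 -0.6032]
  T[1,:] = [+0.2571 +0.0000 -0.4000 +0.8286 -0.2000]
  T[2,:] = [-0.4583 +0.1667 +0.0000 -0.7917 -0.2500]
  T[3,:] = [-1.0385 -0.1538 -0.3462 +0.0000 +0.1154]
  T[4,:] = [-0.3276 -0.1897 -0.6207 +0.5172 +0.0000]
|λ(T)| sorted: 1.2030, 0.7118, 0.6622, 0.6622, 0.1853.
ρ = 1.2030; 1.2030 > 1 ⇒ diverges.

no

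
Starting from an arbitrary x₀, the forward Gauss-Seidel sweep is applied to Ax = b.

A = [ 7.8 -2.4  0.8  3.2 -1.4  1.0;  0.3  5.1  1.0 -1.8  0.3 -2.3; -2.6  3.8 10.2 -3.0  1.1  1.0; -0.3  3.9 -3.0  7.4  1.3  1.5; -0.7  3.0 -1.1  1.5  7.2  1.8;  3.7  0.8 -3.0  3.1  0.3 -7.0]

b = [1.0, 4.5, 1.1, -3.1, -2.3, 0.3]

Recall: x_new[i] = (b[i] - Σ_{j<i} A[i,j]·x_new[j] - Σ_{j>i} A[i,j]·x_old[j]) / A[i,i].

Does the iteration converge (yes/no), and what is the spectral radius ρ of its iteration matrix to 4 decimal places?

Let D = diag(7.8, 5.1, 10.2, 7.4, 7.2, -7); L, U the strict triangles.
T_GS = -(D+L)⁻¹U: row 0 first, T[0,4] = -(-1.4)/(7.8) = +0.1795; later rows by forward substitution.
  T[0,:] = [+0.0000, +0.3077, -0.1026, -0.4103, +0.1795, -0.1282]
  T[1,:] = [+0.0000, -0.0181, -0.1900, +0.3771, -0.0694, +0.4585]
  T[2,:] = [+0.0000, +0.0852, +0.0447, +0.0491, -0.0362, -0.3015]
  T[3,:] = [+0.0000, +0.0565, +0.1141, -0.1955, -0.1465, -0.5718]
  T[4,:] = [+0.0000, +0.0387, +0.0523, -0.1488, +0.0713, -0.3805]
  T[5,:] = [+0.0000, +0.1508, -0.0423, -0.2877, +0.0406, -0.1557]
|eigenvalues of T|: 0.7117, 0.2771, 0.1696, 0.1110, 0.1110, 0.0000.
spectral radius ρ = 0.7117; 0.7117 < 1: convergent.

yes, ρ = 0.7117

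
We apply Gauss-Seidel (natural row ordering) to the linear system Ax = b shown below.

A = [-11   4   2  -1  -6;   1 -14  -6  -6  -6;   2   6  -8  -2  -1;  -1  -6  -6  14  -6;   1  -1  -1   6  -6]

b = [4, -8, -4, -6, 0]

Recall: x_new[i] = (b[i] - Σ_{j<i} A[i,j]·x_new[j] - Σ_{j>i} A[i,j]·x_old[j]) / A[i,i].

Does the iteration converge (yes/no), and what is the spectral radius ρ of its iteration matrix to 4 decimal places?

yes, ρ = 0.7373

Let D = diag(-11, -14, -8, 14, -6); L, U the strict triangles.
Gauss-Seidel: T = -(D+L)⁻¹U, row 0 first, T[0,4] = -(-6)/(-11) = -0.5455; later rows by forward substitution.
  T[0,:] = [+0.0000, +0.3636, +0.1818, -0.0909, -0.5455]
  T[1,:] = [+0.0000, +0.0260, -0.4156, -0.4351, -0.4675]
  T[2,:] = [+0.0000, +0.1104, -0.2662, -0.5990, -0.6120]
  T[3,:] = [+0.0000, +0.0844, -0.2792, -0.4497, -0.0731]
  T[4,:] = [+0.0000, +0.1223, -0.1353, -0.2925, +0.0160]
moduli |λ_i(T)| = 0.7373, 0.1672, 0.1502, 0.1502, 0.0000.
spectral radius ρ = 0.7373; 0.7373 < 1 ⇒ converges.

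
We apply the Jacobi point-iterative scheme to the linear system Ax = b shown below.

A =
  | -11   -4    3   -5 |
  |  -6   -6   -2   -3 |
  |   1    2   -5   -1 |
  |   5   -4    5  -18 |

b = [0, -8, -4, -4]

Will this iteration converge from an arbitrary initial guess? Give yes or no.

yes

A = D + L + U where D = diag(-11, -6, -5, -18).
Jacobi T = -D⁻¹(L+U): T[0,3] = -(-5)/(-11) = -0.4545; T[0,0] = 0.
  T[0,:] = [+0.0000 -0.3636 +0.2727 -0.4545]
  T[1,:] = [-1.0000 +0.0000 -0.3333 -0.5000]
  T[2,:] = [+0.2000 +0.4000 +0.0000 -0.2000]
  T[3,:] = [+0.2778 -0.2222 +0.2778 +0.0000]
moduli |λ_i(T)| = 0.7551, 0.5526, 0.5526, 0.0745.
spectral radius ρ = 0.7551; 0.7551 < 1 ⇒ converges.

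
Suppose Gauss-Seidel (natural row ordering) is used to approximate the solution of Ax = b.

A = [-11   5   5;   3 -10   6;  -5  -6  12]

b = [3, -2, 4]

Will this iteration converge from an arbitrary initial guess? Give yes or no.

Diagonal D = diag(-11, -10, 12); L, U strict lower/upper.
Gauss-Seidel: T = -(D+L)⁻¹U, row 0 first, T[0,1] = -(5)/(-11) = +0.4545; later rows by forward substitution.
  T[0,:] = [+0.0000  +0.4545  +0.4545]
  T[1,:] = [+0.0000  +0.1364  +0.7364]
  T[2,:] = [+0.0000  +0.2576  +0.5576]
moduli |λ_i(T)| = 0.8307, 0.1368, 0.0000.
spectral radius ρ = 0.8307; 0.8307 < 1: convergent.

yes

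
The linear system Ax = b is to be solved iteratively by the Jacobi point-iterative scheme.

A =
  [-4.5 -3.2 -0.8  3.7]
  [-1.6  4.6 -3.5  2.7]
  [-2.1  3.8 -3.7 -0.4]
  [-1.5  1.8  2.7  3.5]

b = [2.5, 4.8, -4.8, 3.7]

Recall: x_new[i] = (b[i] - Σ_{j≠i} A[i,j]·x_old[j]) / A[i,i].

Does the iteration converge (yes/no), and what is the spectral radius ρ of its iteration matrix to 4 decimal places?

no, ρ = 1.4578

Write A = D+L+U with D = diag(-4.5, 4.6, -3.7, 3.5).
Jacobi: T = -D⁻¹(L+U), T[0,1] = -(-3.2)/(-4.5) = -0.7111; T[0,0] = 0.
  T[0,:] = [+0.0000, -0.7111, -0.1778, +0.8222]
  T[1,:] = [+0.3478, +0.0000, +0.7609, -0.5870]
  T[2,:] = [-0.5676, +1.0270, +0.0000, -0.1081]
  T[3,:] = [+0.4286, -0.5143, -0.7714, +0.0000]
|λ(T)| sorted: 1.4578, 0.9216, 0.9216, 0.0637.
ρ(T) = max|λ| = 1.4578; 1.4578 > 1, so it fails to converge.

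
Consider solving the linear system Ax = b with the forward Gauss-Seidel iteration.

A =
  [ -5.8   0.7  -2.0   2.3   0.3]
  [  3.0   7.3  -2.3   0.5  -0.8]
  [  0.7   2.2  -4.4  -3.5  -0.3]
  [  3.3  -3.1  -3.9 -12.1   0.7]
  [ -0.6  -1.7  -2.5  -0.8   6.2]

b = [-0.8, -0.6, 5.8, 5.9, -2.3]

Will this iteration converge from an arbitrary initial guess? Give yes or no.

yes

Let D = diag(-5.8, 7.3, -4.4, -12.1, 6.2); L, U the strict triangles.
Gauss-Seidel: T = -(D+L)⁻¹U, row 0 first, T[0,2] = -(-2)/(-5.8) = -0.3448; later rows by forward substitution.
  T[0,:] = [+0.0000 +0.1207 -0.3448 +0.3966 +0.0517]
  T[1,:] = [+0.0000 -0.0496 +0.4568 -0.2315 +0.0883]
  T[2,:] = [+0.0000 -0.0056 +0.1735 -0.8481 -0.0158]
  T[3,:] = [+0.0000 +0.0474 -0.2670 +0.4408 +0.0544]
  T[4,:] = [+0.0000 +0.0019 +0.1274 -0.3102 +0.0299]
eigenvalue magnitudes: 0.7372, 0.2454, 0.1112, 0.0084, 0.0000.
ρ(T) = max|λ| = 0.7372; 0.7372 < 1, so it converges for any x₀.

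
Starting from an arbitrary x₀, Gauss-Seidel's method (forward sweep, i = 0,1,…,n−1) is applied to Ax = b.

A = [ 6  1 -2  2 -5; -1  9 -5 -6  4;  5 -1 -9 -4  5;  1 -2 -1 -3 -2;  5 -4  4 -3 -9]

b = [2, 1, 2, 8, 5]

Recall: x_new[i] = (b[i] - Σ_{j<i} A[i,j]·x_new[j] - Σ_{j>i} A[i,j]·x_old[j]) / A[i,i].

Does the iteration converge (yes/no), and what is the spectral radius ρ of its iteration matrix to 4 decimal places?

no, ρ = 1.6204

Write A = D+L+U with D = diag(6, 9, -9, -3, -9).
GS T = -(D+L)⁻¹U: row 0 first, T[0,2] = -(-2)/(6) = +0.3333; later rows by forward substitution.
  T[0,:] = [+0.0000 -0.1667 +0.3333 -0.3333 +0.8333]
  T[1,:] = [+0.0000 -0.0185 +0.5926 +0.6296 -0.3519]
  T[2,:] = [+0.0000 -0.0905 +0.1193 -0.6996 +1.0576]
  T[3,:] = [+0.0000 -0.0130 -0.3237 -0.2977 -0.5069]
  T[4,:] = [+0.0000 -0.1203 +0.0828 -0.6767 +1.2583]
eigenvalue magnitudes: 1.6204, 0.5492, 0.1358, 0.1261, 0.0000.
ρ(T) = max|λ| = 1.6204; 1.6204 > 1 ⇒ diverges.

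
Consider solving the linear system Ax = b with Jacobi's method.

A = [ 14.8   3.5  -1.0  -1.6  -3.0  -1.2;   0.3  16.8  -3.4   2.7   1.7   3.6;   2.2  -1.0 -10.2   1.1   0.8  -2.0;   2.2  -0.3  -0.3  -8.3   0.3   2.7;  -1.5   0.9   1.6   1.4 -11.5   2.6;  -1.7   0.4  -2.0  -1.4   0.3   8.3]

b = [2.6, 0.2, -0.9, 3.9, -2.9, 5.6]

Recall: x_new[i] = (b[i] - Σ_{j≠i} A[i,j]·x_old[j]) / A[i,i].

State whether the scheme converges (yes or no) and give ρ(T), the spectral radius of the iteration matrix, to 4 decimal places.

yes, ρ = 0.5228

Split A = D + L + U, D = diag(14.8, 16.8, -10.2, -8.3, -11.5, 8.3).
Jacobi: T = -D⁻¹(L+U), T[3,2] = -(-0.3)/(-8.3) = -0.0361; T[3,3] = 0.
  T[0,:] = [+0.0000  -0.2365  +0.0676  +0.1081  +0.2027  +0.0811]
  T[1,:] = [-0.0179  +0.0000  +0.2024  -0.1607  -0.1012  -0.2143]
  T[2,:] = [+0.2157  -0.0980  +0.0000  +0.1078  +0.0784  -0.1961]
  T[3,:] = [+0.2651  -0.0361  -0.0361  +0.0000  +0.0361  +0.3253]
  T[4,:] = [-0.1304  +0.0783  +0.1391  +0.1217  +0.0000  +0.2261]
  T[5,:] = [+0.2048  -0.0482  +0.2410  +0.1687  -0.0361  +0.0000]
|λ(T)| sorted: 0.5228, 0.3727, 0.3727, 0.2376, 0.2376, 0.0456.
spectral radius ρ = 0.5228; 0.5228 < 1 ⇒ converges.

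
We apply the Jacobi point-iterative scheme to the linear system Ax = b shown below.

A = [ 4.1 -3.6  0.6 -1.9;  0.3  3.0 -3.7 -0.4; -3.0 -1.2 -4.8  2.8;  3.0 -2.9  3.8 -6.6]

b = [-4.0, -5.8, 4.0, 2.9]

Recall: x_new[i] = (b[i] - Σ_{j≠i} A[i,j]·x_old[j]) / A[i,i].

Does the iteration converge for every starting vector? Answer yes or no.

no

Diagonal D = diag(4.1, 3, -4.8, -6.6); L, U strict lower/upper.
Jacobi: T = -D⁻¹(L+U), T[0,2] = -(0.6)/(4.1) = -0.1463; T[0,0] = 0.
  T[0,:] = [+0.0000  +0.8780  -0.1463  +0.4634]
  T[1,:] = [-0.1000  +0.0000  +1.2333  +0.1333]
  T[2,:] = [-0.6250  -0.2500  +0.0000  +0.5833]
  T[3,:] = [+0.4545  -0.4394  +0.5758  +0.0000]
eigenvalue magnitudes: 1.2137, 0.9744, 0.9744, 0.4399.
spectral radius ρ = 1.2137; 1.2137 > 1 ⇒ diverges.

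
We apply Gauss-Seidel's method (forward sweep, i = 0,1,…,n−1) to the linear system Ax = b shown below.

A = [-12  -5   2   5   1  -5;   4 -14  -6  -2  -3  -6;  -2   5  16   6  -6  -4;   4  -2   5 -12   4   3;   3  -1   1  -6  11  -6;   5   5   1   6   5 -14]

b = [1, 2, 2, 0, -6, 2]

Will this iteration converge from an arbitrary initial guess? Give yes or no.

Diagonal D = diag(-12, -14, 16, -12, 11, -14); L, U strict lower/upper.
Gauss-Seidel: T = -(D+L)⁻¹U, row 0 first, T[0,1] = -(-5)/(-12) = -0.4167; later rows by forward substitution.
  T[0,:] = [+0.0000, -0.4167, +0.1667, +0.4167, +0.0833, -0.4167]
  T[1,:] = [+0.0000, -0.1190, -0.3810, -0.0238, -0.1905, -0.5476]
  T[2,:] = [+0.0000, -0.0149, +0.1399, -0.3155, +0.4449, +0.3690]
  T[3,:] = [+0.0000, -0.1252, +0.1773, +0.0114, +0.5782, +0.3562]
  T[4,:] = [+0.0000, +0.0358, +0.0039, -0.0809, +0.2349, +0.7700]
  T[5,:] = [+0.0000, -0.2333, +0.0109, +0.0938, +0.3252, +0.1096]
moduli |λ_i(T)| = 0.8317, 0.5023, 0.3326, 0.3326, 0.0941, 0.0000.
ρ(T) = max|λ| = 0.8317; 0.8317 < 1, so it converges for any x₀.

yes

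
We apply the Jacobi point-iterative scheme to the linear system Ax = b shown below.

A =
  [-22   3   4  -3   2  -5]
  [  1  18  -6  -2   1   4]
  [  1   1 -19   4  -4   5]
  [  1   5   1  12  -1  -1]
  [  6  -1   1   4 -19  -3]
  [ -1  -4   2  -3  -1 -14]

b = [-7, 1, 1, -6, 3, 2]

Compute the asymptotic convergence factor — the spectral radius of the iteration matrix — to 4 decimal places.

Diagonal D = diag(-22, 18, -19, 12, -19, -14); L, U strict lower/upper.
Jacobi T = -D⁻¹(L+U): T[1,2] = -(-6)/(18) = +0.3333; T[1,1] = 0.
  T[0,:] = [+0.0000 +0.1364 +0.1818 -0.1364 +0.0909 -0.2273]
  T[1,:] = [-0.0556 +0.0000 +0.3333 +0.1111 -0.0556 -0.2222]
  T[2,:] = [+0.0526 +0.0526 +0.0000 +0.2105 -0.2105 +0.2632]
  T[3,:] = [-0.0833 -0.4167 -0.0833 +0.0000 +0.0833 +0.0833]
  T[4,:] = [+0.3158 -0.0526 +0.0526 +0.2105 +0.0000 -0.1579]
  T[5,:] = [-0.0714 -0.2857 +0.1429 -0.2143 -0.0714 +0.0000]
|λ(T)| sorted: 0.5388, 0.3888, 0.3888, 0.2808, 0.1850, 0.0938.
spectral radius ρ = 0.5388; 0.5388 < 1: convergent.

0.5388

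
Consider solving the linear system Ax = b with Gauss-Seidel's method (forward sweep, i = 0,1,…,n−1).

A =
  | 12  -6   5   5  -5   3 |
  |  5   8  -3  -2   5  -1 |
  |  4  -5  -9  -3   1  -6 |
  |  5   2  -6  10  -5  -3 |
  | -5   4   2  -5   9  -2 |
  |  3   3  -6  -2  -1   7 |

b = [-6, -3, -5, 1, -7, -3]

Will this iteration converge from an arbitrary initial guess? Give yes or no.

no

Write A = D+L+U with D = diag(12, 8, -9, 10, 9, 7).
Gauss-Seidel: T = -(D+L)⁻¹U, row 0 first, T[0,4] = -(-5)/(12) = +0.4167; later rows by forward substitution.
  T[0,:] = [+0.0000 +0.5000 -0.4167 -0.4167 +0.4167 -0.2500]
  T[1,:] = [+0.0000 -0.3125 +0.6354 +0.5104 -0.8854 +0.2812]
  T[2,:] = [+0.0000 +0.3958 -0.5382 -0.8021 +0.7882 -0.9340]
  T[3,:] = [+0.0000 +0.0500 -0.2417 -0.3750 +0.9417 -0.1917]
  T[4,:] = [+0.0000 +0.3565 -0.5285 -0.4884 +0.9730 +0.0594]
  T[5,:] = [+0.0000 +0.3241 -0.6996 -0.9046 +1.2845 -0.8603]
eigenvalue magnitudes: 1.5326, 0.5545, 0.3101, 0.1063, 0.1063, 0.0000.
ρ = 1.5326; 1.5326 > 1: divergent.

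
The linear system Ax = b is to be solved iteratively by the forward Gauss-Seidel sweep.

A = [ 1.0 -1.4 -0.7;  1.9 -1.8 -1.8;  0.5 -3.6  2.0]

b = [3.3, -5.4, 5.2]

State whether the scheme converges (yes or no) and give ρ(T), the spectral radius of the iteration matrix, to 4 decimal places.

no, ρ = 1.1398

A = D + L + U where D = diag(1, -1.8, 2).
Gauss-Seidel: T = -(D+L)⁻¹U, row 0 first, T[0,1] = -(-1.4)/(1) = +1.4000; later rows by forward substitution.
  T[0,:] = [+0.0000, +1.4000, +0.7000]
  T[1,:] = [+0.0000, +1.4778, -0.2611]
  T[2,:] = [+0.0000, +2.3100, -0.6450]
moduli |λ_i(T)| = 1.1398, 0.3071, 0.0000.
ρ = 1.1398; 1.1398 > 1 ⇒ diverges.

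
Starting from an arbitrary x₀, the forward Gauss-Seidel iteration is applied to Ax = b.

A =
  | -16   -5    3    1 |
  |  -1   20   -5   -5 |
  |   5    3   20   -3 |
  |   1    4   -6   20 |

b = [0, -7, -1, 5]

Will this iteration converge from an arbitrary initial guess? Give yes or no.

yes

A = D + L + U where D = diag(-16, 20, 20, 20).
Gauss-Seidel: T = -(D+L)⁻¹U, row 0 first, T[0,3] = -(1)/(-16) = +0.0625; later rows by forward substitution.
  T[0,:] = [+0.0000  -0.3125  +0.1875  +0.0625]
  T[1,:] = [+0.0000  -0.0156  +0.2594  +0.2531]
  T[2,:] = [+0.0000  +0.0805  -0.0858  +0.0964]
  T[3,:] = [+0.0000  +0.0429  -0.0870  -0.0248]
eigenvalue magnitudes: 0.2068, 0.1070, 0.0265, 0.0000.
ρ(T) = max|λ| = 0.2068; 0.2068 < 1: convergent.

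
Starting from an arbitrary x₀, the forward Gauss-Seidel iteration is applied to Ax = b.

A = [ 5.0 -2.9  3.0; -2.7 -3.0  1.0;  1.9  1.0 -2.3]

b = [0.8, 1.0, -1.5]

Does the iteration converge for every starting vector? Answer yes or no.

Split A = D + L + U, D = diag(5, -3, -2.3).
GS T = -(D+L)⁻¹U: row 0 first, T[0,1] = -(-2.9)/(5) = +0.5800; later rows by forward substitution.
  T[0,:] = [+0.0000  +0.5800  -0.6000]
  T[1,:] = [+0.0000  -0.5220  +0.8733]
  T[2,:] = [+0.0000  +0.2522  -0.1159]
|roots of det(T-λI)|: 0.8303, 0.1924, 0.0000.
ρ = 0.8303; 0.8303 < 1, so it converges for any x₀.

yes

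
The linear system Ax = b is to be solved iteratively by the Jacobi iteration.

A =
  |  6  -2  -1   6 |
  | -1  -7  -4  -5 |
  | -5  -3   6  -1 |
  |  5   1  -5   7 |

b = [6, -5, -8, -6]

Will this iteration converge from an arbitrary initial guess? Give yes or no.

no

Split A = D + L + U, D = diag(6, -7, 6, 7).
T_J = -D⁻¹(L+U): T[3,0] = -(5)/(7) = -0.7143; T[3,3] = 0.
  T[0,:] = [+0.0000  +0.3333  +0.1667  -1.0000]
  T[1,:] = [-0.1429  +0.0000  -0.5714  -0.7143]
  T[2,:] = [+0.8333  +0.5000  +0.0000  +0.1667]
  T[3,:] = [-0.7143  -0.1429  +0.7143  +0.0000]
|roots of det(T-λI)|: 1.2330, 0.7967, 0.7967, 0.1311.
ρ(T) = max|λ| = 1.2330; 1.2330 > 1 ⇒ diverges.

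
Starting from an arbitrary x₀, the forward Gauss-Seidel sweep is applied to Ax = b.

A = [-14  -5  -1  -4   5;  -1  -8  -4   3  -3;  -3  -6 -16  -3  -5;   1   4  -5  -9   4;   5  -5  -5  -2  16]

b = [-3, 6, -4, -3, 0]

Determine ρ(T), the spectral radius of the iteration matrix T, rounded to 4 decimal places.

Diagonal D = diag(-14, -8, -16, -9, 16); L, U strict lower/upper.
GS T = -(D+L)⁻¹U: row 0 first, T[0,1] = -(-5)/(-14) = -0.3571; later rows by forward substitution.
  T[0,:] = [+0.0000 -0.3571 -0.0714 -0.2857 +0.3571]
  T[1,:] = [+0.0000 +0.0446 -0.4911 +0.4107 -0.4196]
  T[2,:] = [+0.0000 +0.0502 +0.1975 -0.2879 -0.2221]
  T[3,:] = [+0.0000 -0.0477 -0.3359 +0.3108 +0.4210]
  T[4,:] = [+0.0000 +0.1353 -0.1114 +0.1665 -0.2595]
|λ(T)| sorted: 0.6691, 0.2743, 0.2743, 0.0923, 0.0000.
ρ = 0.6691; 0.6691 < 1, so it converges for any x₀.

0.6691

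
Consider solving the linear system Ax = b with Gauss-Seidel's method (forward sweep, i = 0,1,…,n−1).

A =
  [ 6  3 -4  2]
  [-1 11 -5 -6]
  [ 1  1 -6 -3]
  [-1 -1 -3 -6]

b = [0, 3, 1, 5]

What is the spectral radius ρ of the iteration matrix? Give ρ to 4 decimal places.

0.5486

Let D = diag(6, 11, -6, -6); L, U the strict triangles.
T_GS = -(D+L)⁻¹U: row 0 first, T[0,2] = -(-4)/(6) = +0.6667; later rows by forward substitution.
  T[0,:] = [+0.0000  -0.5000  +0.6667  -0.3333]
  T[1,:] = [+0.0000  -0.0455  +0.5152  +0.5152]
  T[2,:] = [+0.0000  -0.0909  +0.1970  -0.4697]
  T[3,:] = [+0.0000  +0.1364  -0.2955  +0.2045]
|roots of det(T-λI)|: 0.5486, 0.3055, 0.1130, 0.0000.
ρ = 0.5486; 0.5486 < 1 ⇒ converges.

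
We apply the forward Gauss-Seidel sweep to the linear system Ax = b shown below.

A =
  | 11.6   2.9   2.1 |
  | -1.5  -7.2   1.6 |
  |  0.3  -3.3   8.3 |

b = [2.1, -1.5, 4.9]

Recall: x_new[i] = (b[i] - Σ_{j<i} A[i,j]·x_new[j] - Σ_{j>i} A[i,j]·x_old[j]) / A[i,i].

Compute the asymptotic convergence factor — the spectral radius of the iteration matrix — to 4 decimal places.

A = D + L + U where D = diag(11.6, -7.2, 8.3).
GS T = -(D+L)⁻¹U: row 0 first, T[0,1] = -(2.9)/(11.6) = -0.2500; later rows by forward substitution.
  T[0,:] = [+0.0000 -0.2500 -0.1810]
  T[1,:] = [+0.0000 +0.0521 +0.2599]
  T[2,:] = [+0.0000 +0.0297 +0.1099]
|λ(T)| sorted: 0.1735, 0.0116, 0.0000.
spectral radius ρ = 0.1735; 0.1735 < 1: convergent.

0.1735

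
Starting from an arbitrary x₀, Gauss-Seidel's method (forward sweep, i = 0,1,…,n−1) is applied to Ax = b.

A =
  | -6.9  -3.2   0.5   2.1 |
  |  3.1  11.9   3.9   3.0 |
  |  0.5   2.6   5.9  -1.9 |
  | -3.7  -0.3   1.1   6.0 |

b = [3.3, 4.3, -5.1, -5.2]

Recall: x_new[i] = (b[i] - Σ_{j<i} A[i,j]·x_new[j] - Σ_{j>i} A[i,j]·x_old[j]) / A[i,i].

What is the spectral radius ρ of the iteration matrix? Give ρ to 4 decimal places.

0.5549

Split A = D + L + U, D = diag(-6.9, 11.9, 5.9, 6).
T_GS = -(D+L)⁻¹U: row 0 first, T[0,3] = -(2.1)/(-6.9) = +0.3043; later rows by forward substitution.
  T[0,:] = [+0.0000  -0.4638  +0.0725  +0.3043]
  T[1,:] = [+0.0000  +0.1208  -0.3466  -0.3314]
  T[2,:] = [+0.0000  -0.0139  +0.1466  +0.4423]
  T[3,:] = [+0.0000  -0.2774  +0.0005  +0.0900]
|λ(T)| sorted: 0.5549, 0.2332, 0.2332, 0.0000.
ρ(T) = max|λ| = 0.5549; 0.5549 < 1: convergent.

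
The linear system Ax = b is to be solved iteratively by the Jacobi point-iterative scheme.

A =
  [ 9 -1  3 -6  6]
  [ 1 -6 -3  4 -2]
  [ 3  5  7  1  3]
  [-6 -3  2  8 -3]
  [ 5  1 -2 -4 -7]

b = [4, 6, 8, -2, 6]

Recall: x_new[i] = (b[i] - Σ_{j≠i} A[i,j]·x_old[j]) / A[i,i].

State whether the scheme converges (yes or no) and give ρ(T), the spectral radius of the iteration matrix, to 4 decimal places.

no, ρ = 1.2567

A = D + L + U where D = diag(9, -6, 7, 8, -7).
T_J = -D⁻¹(L+U): T[1,2] = -(-3)/(-6) = -0.5000; T[1,1] = 0.
  T[0,:] = [+0.0000  +0.1111  -0.3333  +0.6667  -0.6667]
  T[1,:] = [+0.1667  +0.0000  -0.5000  +0.6667  -0.3333]
  T[2,:] = [-0.4286  -0.7143  +0.0000  -0.1429  -0.4286]
  T[3,:] = [+0.7500  +0.3750  -0.2500  +0.0000  +0.3750]
  T[4,:] = [+0.7143  +0.1429  -0.2857  -0.5714  +0.0000]
eigenvalue magnitudes: 1.2567, 0.7481, 0.7481, 0.5668, 0.0780.
ρ(T) = max|λ| = 1.2567; 1.2567 > 1, so it fails to converge.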